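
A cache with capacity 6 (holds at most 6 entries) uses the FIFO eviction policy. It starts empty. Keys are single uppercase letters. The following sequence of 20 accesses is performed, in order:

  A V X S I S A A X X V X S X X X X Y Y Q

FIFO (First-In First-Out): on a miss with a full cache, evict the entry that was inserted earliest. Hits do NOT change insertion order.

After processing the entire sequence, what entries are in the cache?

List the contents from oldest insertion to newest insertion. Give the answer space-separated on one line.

FIFO simulation (capacity=6):
  1. access A: MISS. Cache (old->new): [A]
  2. access V: MISS. Cache (old->new): [A V]
  3. access X: MISS. Cache (old->new): [A V X]
  4. access S: MISS. Cache (old->new): [A V X S]
  5. access I: MISS. Cache (old->new): [A V X S I]
  6. access S: HIT. Cache (old->new): [A V X S I]
  7. access A: HIT. Cache (old->new): [A V X S I]
  8. access A: HIT. Cache (old->new): [A V X S I]
  9. access X: HIT. Cache (old->new): [A V X S I]
  10. access X: HIT. Cache (old->new): [A V X S I]
  11. access V: HIT. Cache (old->new): [A V X S I]
  12. access X: HIT. Cache (old->new): [A V X S I]
  13. access S: HIT. Cache (old->new): [A V X S I]
  14. access X: HIT. Cache (old->new): [A V X S I]
  15. access X: HIT. Cache (old->new): [A V X S I]
  16. access X: HIT. Cache (old->new): [A V X S I]
  17. access X: HIT. Cache (old->new): [A V X S I]
  18. access Y: MISS. Cache (old->new): [A V X S I Y]
  19. access Y: HIT. Cache (old->new): [A V X S I Y]
  20. access Q: MISS, evict A. Cache (old->new): [V X S I Y Q]
Total: 13 hits, 7 misses, 1 evictions

Answer: V X S I Y Q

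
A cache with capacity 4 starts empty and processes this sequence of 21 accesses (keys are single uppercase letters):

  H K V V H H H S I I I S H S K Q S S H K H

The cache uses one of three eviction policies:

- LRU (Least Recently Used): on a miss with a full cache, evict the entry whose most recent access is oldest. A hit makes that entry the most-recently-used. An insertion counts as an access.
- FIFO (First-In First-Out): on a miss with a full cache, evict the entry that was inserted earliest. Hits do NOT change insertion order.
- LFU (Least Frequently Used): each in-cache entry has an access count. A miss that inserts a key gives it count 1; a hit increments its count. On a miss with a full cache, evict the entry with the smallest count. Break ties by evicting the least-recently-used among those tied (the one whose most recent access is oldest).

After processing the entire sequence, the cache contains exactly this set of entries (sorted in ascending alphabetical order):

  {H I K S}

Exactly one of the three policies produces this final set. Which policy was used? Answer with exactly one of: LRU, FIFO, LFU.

Answer: LFU

Derivation:
Simulating under each policy and comparing final sets:
  LRU: final set = {H K Q S} -> differs
  FIFO: final set = {H K Q S} -> differs
  LFU: final set = {H I K S} -> MATCHES target
Only LFU produces the target set.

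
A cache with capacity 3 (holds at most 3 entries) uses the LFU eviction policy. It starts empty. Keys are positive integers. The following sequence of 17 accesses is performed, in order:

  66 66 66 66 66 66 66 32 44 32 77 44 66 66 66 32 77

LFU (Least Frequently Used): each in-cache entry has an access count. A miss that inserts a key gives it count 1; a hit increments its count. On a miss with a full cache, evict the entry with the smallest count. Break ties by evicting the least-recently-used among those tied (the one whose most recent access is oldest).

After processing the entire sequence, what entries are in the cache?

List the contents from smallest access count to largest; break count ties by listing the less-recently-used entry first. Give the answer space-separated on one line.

Answer: 77 32 66

Derivation:
LFU simulation (capacity=3):
  1. access 66: MISS. Cache: [66(c=1)]
  2. access 66: HIT, count now 2. Cache: [66(c=2)]
  3. access 66: HIT, count now 3. Cache: [66(c=3)]
  4. access 66: HIT, count now 4. Cache: [66(c=4)]
  5. access 66: HIT, count now 5. Cache: [66(c=5)]
  6. access 66: HIT, count now 6. Cache: [66(c=6)]
  7. access 66: HIT, count now 7. Cache: [66(c=7)]
  8. access 32: MISS. Cache: [32(c=1) 66(c=7)]
  9. access 44: MISS. Cache: [32(c=1) 44(c=1) 66(c=7)]
  10. access 32: HIT, count now 2. Cache: [44(c=1) 32(c=2) 66(c=7)]
  11. access 77: MISS, evict 44(c=1). Cache: [77(c=1) 32(c=2) 66(c=7)]
  12. access 44: MISS, evict 77(c=1). Cache: [44(c=1) 32(c=2) 66(c=7)]
  13. access 66: HIT, count now 8. Cache: [44(c=1) 32(c=2) 66(c=8)]
  14. access 66: HIT, count now 9. Cache: [44(c=1) 32(c=2) 66(c=9)]
  15. access 66: HIT, count now 10. Cache: [44(c=1) 32(c=2) 66(c=10)]
  16. access 32: HIT, count now 3. Cache: [44(c=1) 32(c=3) 66(c=10)]
  17. access 77: MISS, evict 44(c=1). Cache: [77(c=1) 32(c=3) 66(c=10)]
Total: 11 hits, 6 misses, 3 evictions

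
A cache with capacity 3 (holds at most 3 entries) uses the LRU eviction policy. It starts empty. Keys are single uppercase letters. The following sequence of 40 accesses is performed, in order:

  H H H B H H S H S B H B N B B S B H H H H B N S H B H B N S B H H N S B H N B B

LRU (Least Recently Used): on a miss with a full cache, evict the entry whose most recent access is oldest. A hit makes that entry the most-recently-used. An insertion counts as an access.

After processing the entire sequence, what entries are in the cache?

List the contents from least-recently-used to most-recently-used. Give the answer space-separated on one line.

Answer: H N B

Derivation:
LRU simulation (capacity=3):
  1. access H: MISS. Cache (LRU->MRU): [H]
  2. access H: HIT. Cache (LRU->MRU): [H]
  3. access H: HIT. Cache (LRU->MRU): [H]
  4. access B: MISS. Cache (LRU->MRU): [H B]
  5. access H: HIT. Cache (LRU->MRU): [B H]
  6. access H: HIT. Cache (LRU->MRU): [B H]
  7. access S: MISS. Cache (LRU->MRU): [B H S]
  8. access H: HIT. Cache (LRU->MRU): [B S H]
  9. access S: HIT. Cache (LRU->MRU): [B H S]
  10. access B: HIT. Cache (LRU->MRU): [H S B]
  11. access H: HIT. Cache (LRU->MRU): [S B H]
  12. access B: HIT. Cache (LRU->MRU): [S H B]
  13. access N: MISS, evict S. Cache (LRU->MRU): [H B N]
  14. access B: HIT. Cache (LRU->MRU): [H N B]
  15. access B: HIT. Cache (LRU->MRU): [H N B]
  16. access S: MISS, evict H. Cache (LRU->MRU): [N B S]
  17. access B: HIT. Cache (LRU->MRU): [N S B]
  18. access H: MISS, evict N. Cache (LRU->MRU): [S B H]
  19. access H: HIT. Cache (LRU->MRU): [S B H]
  20. access H: HIT. Cache (LRU->MRU): [S B H]
  21. access H: HIT. Cache (LRU->MRU): [S B H]
  22. access B: HIT. Cache (LRU->MRU): [S H B]
  23. access N: MISS, evict S. Cache (LRU->MRU): [H B N]
  24. access S: MISS, evict H. Cache (LRU->MRU): [B N S]
  25. access H: MISS, evict B. Cache (LRU->MRU): [N S H]
  26. access B: MISS, evict N. Cache (LRU->MRU): [S H B]
  27. access H: HIT. Cache (LRU->MRU): [S B H]
  28. access B: HIT. Cache (LRU->MRU): [S H B]
  29. access N: MISS, evict S. Cache (LRU->MRU): [H B N]
  30. access S: MISS, evict H. Cache (LRU->MRU): [B N S]
  31. access B: HIT. Cache (LRU->MRU): [N S B]
  32. access H: MISS, evict N. Cache (LRU->MRU): [S B H]
  33. access H: HIT. Cache (LRU->MRU): [S B H]
  34. access N: MISS, evict S. Cache (LRU->MRU): [B H N]
  35. access S: MISS, evict B. Cache (LRU->MRU): [H N S]
  36. access B: MISS, evict H. Cache (LRU->MRU): [N S B]
  37. access H: MISS, evict N. Cache (LRU->MRU): [S B H]
  38. access N: MISS, evict S. Cache (LRU->MRU): [B H N]
  39. access B: HIT. Cache (LRU->MRU): [H N B]
  40. access B: HIT. Cache (LRU->MRU): [H N B]
Total: 22 hits, 18 misses, 15 evictions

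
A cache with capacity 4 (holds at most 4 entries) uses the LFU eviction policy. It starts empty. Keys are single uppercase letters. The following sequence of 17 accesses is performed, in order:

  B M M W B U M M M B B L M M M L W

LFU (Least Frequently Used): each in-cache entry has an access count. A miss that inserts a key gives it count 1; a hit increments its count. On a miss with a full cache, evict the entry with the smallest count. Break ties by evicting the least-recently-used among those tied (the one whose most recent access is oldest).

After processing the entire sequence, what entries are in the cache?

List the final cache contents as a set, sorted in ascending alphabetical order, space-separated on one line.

Answer: B L M W

Derivation:
LFU simulation (capacity=4):
  1. access B: MISS. Cache: [B(c=1)]
  2. access M: MISS. Cache: [B(c=1) M(c=1)]
  3. access M: HIT, count now 2. Cache: [B(c=1) M(c=2)]
  4. access W: MISS. Cache: [B(c=1) W(c=1) M(c=2)]
  5. access B: HIT, count now 2. Cache: [W(c=1) M(c=2) B(c=2)]
  6. access U: MISS. Cache: [W(c=1) U(c=1) M(c=2) B(c=2)]
  7. access M: HIT, count now 3. Cache: [W(c=1) U(c=1) B(c=2) M(c=3)]
  8. access M: HIT, count now 4. Cache: [W(c=1) U(c=1) B(c=2) M(c=4)]
  9. access M: HIT, count now 5. Cache: [W(c=1) U(c=1) B(c=2) M(c=5)]
  10. access B: HIT, count now 3. Cache: [W(c=1) U(c=1) B(c=3) M(c=5)]
  11. access B: HIT, count now 4. Cache: [W(c=1) U(c=1) B(c=4) M(c=5)]
  12. access L: MISS, evict W(c=1). Cache: [U(c=1) L(c=1) B(c=4) M(c=5)]
  13. access M: HIT, count now 6. Cache: [U(c=1) L(c=1) B(c=4) M(c=6)]
  14. access M: HIT, count now 7. Cache: [U(c=1) L(c=1) B(c=4) M(c=7)]
  15. access M: HIT, count now 8. Cache: [U(c=1) L(c=1) B(c=4) M(c=8)]
  16. access L: HIT, count now 2. Cache: [U(c=1) L(c=2) B(c=4) M(c=8)]
  17. access W: MISS, evict U(c=1). Cache: [W(c=1) L(c=2) B(c=4) M(c=8)]
Total: 11 hits, 6 misses, 2 evictions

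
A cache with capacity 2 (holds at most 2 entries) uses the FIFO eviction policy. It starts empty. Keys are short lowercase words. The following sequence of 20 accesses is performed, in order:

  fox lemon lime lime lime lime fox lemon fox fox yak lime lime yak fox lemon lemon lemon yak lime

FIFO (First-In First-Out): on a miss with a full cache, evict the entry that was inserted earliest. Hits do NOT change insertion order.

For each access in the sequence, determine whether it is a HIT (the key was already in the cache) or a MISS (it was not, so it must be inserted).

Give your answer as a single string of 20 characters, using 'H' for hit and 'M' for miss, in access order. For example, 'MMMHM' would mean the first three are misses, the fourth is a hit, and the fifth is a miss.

FIFO simulation (capacity=2):
  1. access fox: MISS. Cache (old->new): [fox]
  2. access lemon: MISS. Cache (old->new): [fox lemon]
  3. access lime: MISS, evict fox. Cache (old->new): [lemon lime]
  4. access lime: HIT. Cache (old->new): [lemon lime]
  5. access lime: HIT. Cache (old->new): [lemon lime]
  6. access lime: HIT. Cache (old->new): [lemon lime]
  7. access fox: MISS, evict lemon. Cache (old->new): [lime fox]
  8. access lemon: MISS, evict lime. Cache (old->new): [fox lemon]
  9. access fox: HIT. Cache (old->new): [fox lemon]
  10. access fox: HIT. Cache (old->new): [fox lemon]
  11. access yak: MISS, evict fox. Cache (old->new): [lemon yak]
  12. access lime: MISS, evict lemon. Cache (old->new): [yak lime]
  13. access lime: HIT. Cache (old->new): [yak lime]
  14. access yak: HIT. Cache (old->new): [yak lime]
  15. access fox: MISS, evict yak. Cache (old->new): [lime fox]
  16. access lemon: MISS, evict lime. Cache (old->new): [fox lemon]
  17. access lemon: HIT. Cache (old->new): [fox lemon]
  18. access lemon: HIT. Cache (old->new): [fox lemon]
  19. access yak: MISS, evict fox. Cache (old->new): [lemon yak]
  20. access lime: MISS, evict lemon. Cache (old->new): [yak lime]
Total: 9 hits, 11 misses, 9 evictions

Answer: MMMHHHMMHHMMHHMMHHMM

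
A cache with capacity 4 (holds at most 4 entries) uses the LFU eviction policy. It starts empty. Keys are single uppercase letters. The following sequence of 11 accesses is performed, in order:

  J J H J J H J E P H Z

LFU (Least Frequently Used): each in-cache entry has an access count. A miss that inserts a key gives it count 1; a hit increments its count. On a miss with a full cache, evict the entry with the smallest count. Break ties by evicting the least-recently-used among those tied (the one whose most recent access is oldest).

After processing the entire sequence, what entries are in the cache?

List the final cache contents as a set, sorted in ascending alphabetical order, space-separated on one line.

LFU simulation (capacity=4):
  1. access J: MISS. Cache: [J(c=1)]
  2. access J: HIT, count now 2. Cache: [J(c=2)]
  3. access H: MISS. Cache: [H(c=1) J(c=2)]
  4. access J: HIT, count now 3. Cache: [H(c=1) J(c=3)]
  5. access J: HIT, count now 4. Cache: [H(c=1) J(c=4)]
  6. access H: HIT, count now 2. Cache: [H(c=2) J(c=4)]
  7. access J: HIT, count now 5. Cache: [H(c=2) J(c=5)]
  8. access E: MISS. Cache: [E(c=1) H(c=2) J(c=5)]
  9. access P: MISS. Cache: [E(c=1) P(c=1) H(c=2) J(c=5)]
  10. access H: HIT, count now 3. Cache: [E(c=1) P(c=1) H(c=3) J(c=5)]
  11. access Z: MISS, evict E(c=1). Cache: [P(c=1) Z(c=1) H(c=3) J(c=5)]
Total: 6 hits, 5 misses, 1 evictions

Answer: H J P Z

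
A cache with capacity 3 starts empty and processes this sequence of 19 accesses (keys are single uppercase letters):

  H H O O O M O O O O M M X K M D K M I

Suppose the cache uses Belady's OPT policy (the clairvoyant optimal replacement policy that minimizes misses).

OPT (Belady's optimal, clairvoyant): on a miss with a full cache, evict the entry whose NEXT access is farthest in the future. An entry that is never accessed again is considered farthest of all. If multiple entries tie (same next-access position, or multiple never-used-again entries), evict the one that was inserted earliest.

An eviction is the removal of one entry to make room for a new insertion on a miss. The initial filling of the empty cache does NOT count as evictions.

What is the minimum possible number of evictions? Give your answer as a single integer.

OPT (Belady) simulation (capacity=3):
  1. access H: MISS. Cache: [H]
  2. access H: HIT. Next use of H: never. Cache: [H]
  3. access O: MISS. Cache: [H O]
  4. access O: HIT. Next use of O: step 5. Cache: [H O]
  5. access O: HIT. Next use of O: step 7. Cache: [H O]
  6. access M: MISS. Cache: [H O M]
  7. access O: HIT. Next use of O: step 8. Cache: [H O M]
  8. access O: HIT. Next use of O: step 9. Cache: [H O M]
  9. access O: HIT. Next use of O: step 10. Cache: [H O M]
  10. access O: HIT. Next use of O: never. Cache: [H O M]
  11. access M: HIT. Next use of M: step 12. Cache: [H O M]
  12. access M: HIT. Next use of M: step 15. Cache: [H O M]
  13. access X: MISS, evict H (next use: never). Cache: [O M X]
  14. access K: MISS, evict O (next use: never). Cache: [M X K]
  15. access M: HIT. Next use of M: step 18. Cache: [M X K]
  16. access D: MISS, evict X (next use: never). Cache: [M K D]
  17. access K: HIT. Next use of K: never. Cache: [M K D]
  18. access M: HIT. Next use of M: never. Cache: [M K D]
  19. access I: MISS, evict M (next use: never). Cache: [K D I]
Total: 12 hits, 7 misses, 4 evictions

Answer: 4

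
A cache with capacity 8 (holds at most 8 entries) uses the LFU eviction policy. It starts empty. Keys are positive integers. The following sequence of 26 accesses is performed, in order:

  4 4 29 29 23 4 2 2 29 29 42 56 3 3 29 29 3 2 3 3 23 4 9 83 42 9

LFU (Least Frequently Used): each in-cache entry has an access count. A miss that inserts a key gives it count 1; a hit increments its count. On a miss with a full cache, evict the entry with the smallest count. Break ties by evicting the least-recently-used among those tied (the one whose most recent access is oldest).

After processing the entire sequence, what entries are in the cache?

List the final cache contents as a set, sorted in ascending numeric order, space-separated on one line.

Answer: 2 3 4 9 23 29 42 83

Derivation:
LFU simulation (capacity=8):
  1. access 4: MISS. Cache: [4(c=1)]
  2. access 4: HIT, count now 2. Cache: [4(c=2)]
  3. access 29: MISS. Cache: [29(c=1) 4(c=2)]
  4. access 29: HIT, count now 2. Cache: [4(c=2) 29(c=2)]
  5. access 23: MISS. Cache: [23(c=1) 4(c=2) 29(c=2)]
  6. access 4: HIT, count now 3. Cache: [23(c=1) 29(c=2) 4(c=3)]
  7. access 2: MISS. Cache: [23(c=1) 2(c=1) 29(c=2) 4(c=3)]
  8. access 2: HIT, count now 2. Cache: [23(c=1) 29(c=2) 2(c=2) 4(c=3)]
  9. access 29: HIT, count now 3. Cache: [23(c=1) 2(c=2) 4(c=3) 29(c=3)]
  10. access 29: HIT, count now 4. Cache: [23(c=1) 2(c=2) 4(c=3) 29(c=4)]
  11. access 42: MISS. Cache: [23(c=1) 42(c=1) 2(c=2) 4(c=3) 29(c=4)]
  12. access 56: MISS. Cache: [23(c=1) 42(c=1) 56(c=1) 2(c=2) 4(c=3) 29(c=4)]
  13. access 3: MISS. Cache: [23(c=1) 42(c=1) 56(c=1) 3(c=1) 2(c=2) 4(c=3) 29(c=4)]
  14. access 3: HIT, count now 2. Cache: [23(c=1) 42(c=1) 56(c=1) 2(c=2) 3(c=2) 4(c=3) 29(c=4)]
  15. access 29: HIT, count now 5. Cache: [23(c=1) 42(c=1) 56(c=1) 2(c=2) 3(c=2) 4(c=3) 29(c=5)]
  16. access 29: HIT, count now 6. Cache: [23(c=1) 42(c=1) 56(c=1) 2(c=2) 3(c=2) 4(c=3) 29(c=6)]
  17. access 3: HIT, count now 3. Cache: [23(c=1) 42(c=1) 56(c=1) 2(c=2) 4(c=3) 3(c=3) 29(c=6)]
  18. access 2: HIT, count now 3. Cache: [23(c=1) 42(c=1) 56(c=1) 4(c=3) 3(c=3) 2(c=3) 29(c=6)]
  19. access 3: HIT, count now 4. Cache: [23(c=1) 42(c=1) 56(c=1) 4(c=3) 2(c=3) 3(c=4) 29(c=6)]
  20. access 3: HIT, count now 5. Cache: [23(c=1) 42(c=1) 56(c=1) 4(c=3) 2(c=3) 3(c=5) 29(c=6)]
  21. access 23: HIT, count now 2. Cache: [42(c=1) 56(c=1) 23(c=2) 4(c=3) 2(c=3) 3(c=5) 29(c=6)]
  22. access 4: HIT, count now 4. Cache: [42(c=1) 56(c=1) 23(c=2) 2(c=3) 4(c=4) 3(c=5) 29(c=6)]
  23. access 9: MISS. Cache: [42(c=1) 56(c=1) 9(c=1) 23(c=2) 2(c=3) 4(c=4) 3(c=5) 29(c=6)]
  24. access 83: MISS, evict 42(c=1). Cache: [56(c=1) 9(c=1) 83(c=1) 23(c=2) 2(c=3) 4(c=4) 3(c=5) 29(c=6)]
  25. access 42: MISS, evict 56(c=1). Cache: [9(c=1) 83(c=1) 42(c=1) 23(c=2) 2(c=3) 4(c=4) 3(c=5) 29(c=6)]
  26. access 9: HIT, count now 2. Cache: [83(c=1) 42(c=1) 23(c=2) 9(c=2) 2(c=3) 4(c=4) 3(c=5) 29(c=6)]
Total: 16 hits, 10 misses, 2 evictions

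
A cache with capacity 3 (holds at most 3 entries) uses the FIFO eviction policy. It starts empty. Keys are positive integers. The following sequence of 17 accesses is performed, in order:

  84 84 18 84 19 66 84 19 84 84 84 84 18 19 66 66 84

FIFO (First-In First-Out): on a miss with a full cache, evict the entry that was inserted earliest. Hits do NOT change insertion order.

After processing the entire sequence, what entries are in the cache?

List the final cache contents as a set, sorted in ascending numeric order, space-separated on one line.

FIFO simulation (capacity=3):
  1. access 84: MISS. Cache (old->new): [84]
  2. access 84: HIT. Cache (old->new): [84]
  3. access 18: MISS. Cache (old->new): [84 18]
  4. access 84: HIT. Cache (old->new): [84 18]
  5. access 19: MISS. Cache (old->new): [84 18 19]
  6. access 66: MISS, evict 84. Cache (old->new): [18 19 66]
  7. access 84: MISS, evict 18. Cache (old->new): [19 66 84]
  8. access 19: HIT. Cache (old->new): [19 66 84]
  9. access 84: HIT. Cache (old->new): [19 66 84]
  10. access 84: HIT. Cache (old->new): [19 66 84]
  11. access 84: HIT. Cache (old->new): [19 66 84]
  12. access 84: HIT. Cache (old->new): [19 66 84]
  13. access 18: MISS, evict 19. Cache (old->new): [66 84 18]
  14. access 19: MISS, evict 66. Cache (old->new): [84 18 19]
  15. access 66: MISS, evict 84. Cache (old->new): [18 19 66]
  16. access 66: HIT. Cache (old->new): [18 19 66]
  17. access 84: MISS, evict 18. Cache (old->new): [19 66 84]
Total: 8 hits, 9 misses, 6 evictions

Answer: 19 66 84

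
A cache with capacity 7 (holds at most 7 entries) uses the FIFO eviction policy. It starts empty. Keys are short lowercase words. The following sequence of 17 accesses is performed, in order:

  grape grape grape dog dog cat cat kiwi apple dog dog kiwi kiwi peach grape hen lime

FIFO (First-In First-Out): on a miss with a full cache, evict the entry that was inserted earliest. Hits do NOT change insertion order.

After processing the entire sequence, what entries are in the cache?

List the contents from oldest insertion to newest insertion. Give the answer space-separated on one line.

Answer: dog cat kiwi apple peach hen lime

Derivation:
FIFO simulation (capacity=7):
  1. access grape: MISS. Cache (old->new): [grape]
  2. access grape: HIT. Cache (old->new): [grape]
  3. access grape: HIT. Cache (old->new): [grape]
  4. access dog: MISS. Cache (old->new): [grape dog]
  5. access dog: HIT. Cache (old->new): [grape dog]
  6. access cat: MISS. Cache (old->new): [grape dog cat]
  7. access cat: HIT. Cache (old->new): [grape dog cat]
  8. access kiwi: MISS. Cache (old->new): [grape dog cat kiwi]
  9. access apple: MISS. Cache (old->new): [grape dog cat kiwi apple]
  10. access dog: HIT. Cache (old->new): [grape dog cat kiwi apple]
  11. access dog: HIT. Cache (old->new): [grape dog cat kiwi apple]
  12. access kiwi: HIT. Cache (old->new): [grape dog cat kiwi apple]
  13. access kiwi: HIT. Cache (old->new): [grape dog cat kiwi apple]
  14. access peach: MISS. Cache (old->new): [grape dog cat kiwi apple peach]
  15. access grape: HIT. Cache (old->new): [grape dog cat kiwi apple peach]
  16. access hen: MISS. Cache (old->new): [grape dog cat kiwi apple peach hen]
  17. access lime: MISS, evict grape. Cache (old->new): [dog cat kiwi apple peach hen lime]
Total: 9 hits, 8 misses, 1 evictions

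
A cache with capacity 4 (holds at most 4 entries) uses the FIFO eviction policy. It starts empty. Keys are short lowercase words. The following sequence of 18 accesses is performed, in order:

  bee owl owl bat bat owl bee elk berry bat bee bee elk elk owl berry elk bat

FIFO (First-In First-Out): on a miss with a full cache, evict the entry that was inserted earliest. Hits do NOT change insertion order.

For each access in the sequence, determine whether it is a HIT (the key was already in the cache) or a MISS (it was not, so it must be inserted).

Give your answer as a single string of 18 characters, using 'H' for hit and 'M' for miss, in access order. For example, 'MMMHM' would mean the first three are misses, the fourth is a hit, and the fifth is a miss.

Answer: MMHMHHHMMHMHHHMHHM

Derivation:
FIFO simulation (capacity=4):
  1. access bee: MISS. Cache (old->new): [bee]
  2. access owl: MISS. Cache (old->new): [bee owl]
  3. access owl: HIT. Cache (old->new): [bee owl]
  4. access bat: MISS. Cache (old->new): [bee owl bat]
  5. access bat: HIT. Cache (old->new): [bee owl bat]
  6. access owl: HIT. Cache (old->new): [bee owl bat]
  7. access bee: HIT. Cache (old->new): [bee owl bat]
  8. access elk: MISS. Cache (old->new): [bee owl bat elk]
  9. access berry: MISS, evict bee. Cache (old->new): [owl bat elk berry]
  10. access bat: HIT. Cache (old->new): [owl bat elk berry]
  11. access bee: MISS, evict owl. Cache (old->new): [bat elk berry bee]
  12. access bee: HIT. Cache (old->new): [bat elk berry bee]
  13. access elk: HIT. Cache (old->new): [bat elk berry bee]
  14. access elk: HIT. Cache (old->new): [bat elk berry bee]
  15. access owl: MISS, evict bat. Cache (old->new): [elk berry bee owl]
  16. access berry: HIT. Cache (old->new): [elk berry bee owl]
  17. access elk: HIT. Cache (old->new): [elk berry bee owl]
  18. access bat: MISS, evict elk. Cache (old->new): [berry bee owl bat]
Total: 10 hits, 8 misses, 4 evictions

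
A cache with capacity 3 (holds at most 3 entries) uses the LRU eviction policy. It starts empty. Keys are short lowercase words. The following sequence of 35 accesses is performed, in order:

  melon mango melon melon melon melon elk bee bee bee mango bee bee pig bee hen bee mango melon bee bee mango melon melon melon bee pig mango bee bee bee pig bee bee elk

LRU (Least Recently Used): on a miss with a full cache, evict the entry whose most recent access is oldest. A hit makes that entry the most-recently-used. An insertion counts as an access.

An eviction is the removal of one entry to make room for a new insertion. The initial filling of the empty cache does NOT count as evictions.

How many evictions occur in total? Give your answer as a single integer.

Answer: 9

Derivation:
LRU simulation (capacity=3):
  1. access melon: MISS. Cache (LRU->MRU): [melon]
  2. access mango: MISS. Cache (LRU->MRU): [melon mango]
  3. access melon: HIT. Cache (LRU->MRU): [mango melon]
  4. access melon: HIT. Cache (LRU->MRU): [mango melon]
  5. access melon: HIT. Cache (LRU->MRU): [mango melon]
  6. access melon: HIT. Cache (LRU->MRU): [mango melon]
  7. access elk: MISS. Cache (LRU->MRU): [mango melon elk]
  8. access bee: MISS, evict mango. Cache (LRU->MRU): [melon elk bee]
  9. access bee: HIT. Cache (LRU->MRU): [melon elk bee]
  10. access bee: HIT. Cache (LRU->MRU): [melon elk bee]
  11. access mango: MISS, evict melon. Cache (LRU->MRU): [elk bee mango]
  12. access bee: HIT. Cache (LRU->MRU): [elk mango bee]
  13. access bee: HIT. Cache (LRU->MRU): [elk mango bee]
  14. access pig: MISS, evict elk. Cache (LRU->MRU): [mango bee pig]
  15. access bee: HIT. Cache (LRU->MRU): [mango pig bee]
  16. access hen: MISS, evict mango. Cache (LRU->MRU): [pig bee hen]
  17. access bee: HIT. Cache (LRU->MRU): [pig hen bee]
  18. access mango: MISS, evict pig. Cache (LRU->MRU): [hen bee mango]
  19. access melon: MISS, evict hen. Cache (LRU->MRU): [bee mango melon]
  20. access bee: HIT. Cache (LRU->MRU): [mango melon bee]
  21. access bee: HIT. Cache (LRU->MRU): [mango melon bee]
  22. access mango: HIT. Cache (LRU->MRU): [melon bee mango]
  23. access melon: HIT. Cache (LRU->MRU): [bee mango melon]
  24. access melon: HIT. Cache (LRU->MRU): [bee mango melon]
  25. access melon: HIT. Cache (LRU->MRU): [bee mango melon]
  26. access bee: HIT. Cache (LRU->MRU): [mango melon bee]
  27. access pig: MISS, evict mango. Cache (LRU->MRU): [melon bee pig]
  28. access mango: MISS, evict melon. Cache (LRU->MRU): [bee pig mango]
  29. access bee: HIT. Cache (LRU->MRU): [pig mango bee]
  30. access bee: HIT. Cache (LRU->MRU): [pig mango bee]
  31. access bee: HIT. Cache (LRU->MRU): [pig mango bee]
  32. access pig: HIT. Cache (LRU->MRU): [mango bee pig]
  33. access bee: HIT. Cache (LRU->MRU): [mango pig bee]
  34. access bee: HIT. Cache (LRU->MRU): [mango pig bee]
  35. access elk: MISS, evict mango. Cache (LRU->MRU): [pig bee elk]
Total: 23 hits, 12 misses, 9 evictions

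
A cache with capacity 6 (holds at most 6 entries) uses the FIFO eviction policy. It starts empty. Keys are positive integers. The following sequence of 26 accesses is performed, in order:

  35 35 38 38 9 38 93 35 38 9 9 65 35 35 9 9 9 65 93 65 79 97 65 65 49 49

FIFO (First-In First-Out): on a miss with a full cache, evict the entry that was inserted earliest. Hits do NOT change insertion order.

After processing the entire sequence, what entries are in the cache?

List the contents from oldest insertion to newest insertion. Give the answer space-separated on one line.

Answer: 9 93 65 79 97 49

Derivation:
FIFO simulation (capacity=6):
  1. access 35: MISS. Cache (old->new): [35]
  2. access 35: HIT. Cache (old->new): [35]
  3. access 38: MISS. Cache (old->new): [35 38]
  4. access 38: HIT. Cache (old->new): [35 38]
  5. access 9: MISS. Cache (old->new): [35 38 9]
  6. access 38: HIT. Cache (old->new): [35 38 9]
  7. access 93: MISS. Cache (old->new): [35 38 9 93]
  8. access 35: HIT. Cache (old->new): [35 38 9 93]
  9. access 38: HIT. Cache (old->new): [35 38 9 93]
  10. access 9: HIT. Cache (old->new): [35 38 9 93]
  11. access 9: HIT. Cache (old->new): [35 38 9 93]
  12. access 65: MISS. Cache (old->new): [35 38 9 93 65]
  13. access 35: HIT. Cache (old->new): [35 38 9 93 65]
  14. access 35: HIT. Cache (old->new): [35 38 9 93 65]
  15. access 9: HIT. Cache (old->new): [35 38 9 93 65]
  16. access 9: HIT. Cache (old->new): [35 38 9 93 65]
  17. access 9: HIT. Cache (old->new): [35 38 9 93 65]
  18. access 65: HIT. Cache (old->new): [35 38 9 93 65]
  19. access 93: HIT. Cache (old->new): [35 38 9 93 65]
  20. access 65: HIT. Cache (old->new): [35 38 9 93 65]
  21. access 79: MISS. Cache (old->new): [35 38 9 93 65 79]
  22. access 97: MISS, evict 35. Cache (old->new): [38 9 93 65 79 97]
  23. access 65: HIT. Cache (old->new): [38 9 93 65 79 97]
  24. access 65: HIT. Cache (old->new): [38 9 93 65 79 97]
  25. access 49: MISS, evict 38. Cache (old->new): [9 93 65 79 97 49]
  26. access 49: HIT. Cache (old->new): [9 93 65 79 97 49]
Total: 18 hits, 8 misses, 2 evictions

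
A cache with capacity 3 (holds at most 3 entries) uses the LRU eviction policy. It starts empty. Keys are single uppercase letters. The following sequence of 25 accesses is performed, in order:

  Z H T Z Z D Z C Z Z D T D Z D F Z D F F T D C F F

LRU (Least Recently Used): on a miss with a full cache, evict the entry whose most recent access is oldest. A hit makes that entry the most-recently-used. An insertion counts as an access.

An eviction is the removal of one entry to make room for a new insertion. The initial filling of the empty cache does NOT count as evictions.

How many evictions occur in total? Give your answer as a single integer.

LRU simulation (capacity=3):
  1. access Z: MISS. Cache (LRU->MRU): [Z]
  2. access H: MISS. Cache (LRU->MRU): [Z H]
  3. access T: MISS. Cache (LRU->MRU): [Z H T]
  4. access Z: HIT. Cache (LRU->MRU): [H T Z]
  5. access Z: HIT. Cache (LRU->MRU): [H T Z]
  6. access D: MISS, evict H. Cache (LRU->MRU): [T Z D]
  7. access Z: HIT. Cache (LRU->MRU): [T D Z]
  8. access C: MISS, evict T. Cache (LRU->MRU): [D Z C]
  9. access Z: HIT. Cache (LRU->MRU): [D C Z]
  10. access Z: HIT. Cache (LRU->MRU): [D C Z]
  11. access D: HIT. Cache (LRU->MRU): [C Z D]
  12. access T: MISS, evict C. Cache (LRU->MRU): [Z D T]
  13. access D: HIT. Cache (LRU->MRU): [Z T D]
  14. access Z: HIT. Cache (LRU->MRU): [T D Z]
  15. access D: HIT. Cache (LRU->MRU): [T Z D]
  16. access F: MISS, evict T. Cache (LRU->MRU): [Z D F]
  17. access Z: HIT. Cache (LRU->MRU): [D F Z]
  18. access D: HIT. Cache (LRU->MRU): [F Z D]
  19. access F: HIT. Cache (LRU->MRU): [Z D F]
  20. access F: HIT. Cache (LRU->MRU): [Z D F]
  21. access T: MISS, evict Z. Cache (LRU->MRU): [D F T]
  22. access D: HIT. Cache (LRU->MRU): [F T D]
  23. access C: MISS, evict F. Cache (LRU->MRU): [T D C]
  24. access F: MISS, evict T. Cache (LRU->MRU): [D C F]
  25. access F: HIT. Cache (LRU->MRU): [D C F]
Total: 15 hits, 10 misses, 7 evictions

Answer: 7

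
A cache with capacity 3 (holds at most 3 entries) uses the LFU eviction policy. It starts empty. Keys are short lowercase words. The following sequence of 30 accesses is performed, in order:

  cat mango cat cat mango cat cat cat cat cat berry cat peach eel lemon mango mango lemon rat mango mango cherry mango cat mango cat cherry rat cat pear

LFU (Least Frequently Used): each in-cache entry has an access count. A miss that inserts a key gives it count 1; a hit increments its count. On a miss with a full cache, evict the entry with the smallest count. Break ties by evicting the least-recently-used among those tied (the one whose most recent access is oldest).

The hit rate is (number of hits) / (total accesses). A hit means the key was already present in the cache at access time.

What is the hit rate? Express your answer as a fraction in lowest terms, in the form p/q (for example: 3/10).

Answer: 2/3

Derivation:
LFU simulation (capacity=3):
  1. access cat: MISS. Cache: [cat(c=1)]
  2. access mango: MISS. Cache: [cat(c=1) mango(c=1)]
  3. access cat: HIT, count now 2. Cache: [mango(c=1) cat(c=2)]
  4. access cat: HIT, count now 3. Cache: [mango(c=1) cat(c=3)]
  5. access mango: HIT, count now 2. Cache: [mango(c=2) cat(c=3)]
  6. access cat: HIT, count now 4. Cache: [mango(c=2) cat(c=4)]
  7. access cat: HIT, count now 5. Cache: [mango(c=2) cat(c=5)]
  8. access cat: HIT, count now 6. Cache: [mango(c=2) cat(c=6)]
  9. access cat: HIT, count now 7. Cache: [mango(c=2) cat(c=7)]
  10. access cat: HIT, count now 8. Cache: [mango(c=2) cat(c=8)]
  11. access berry: MISS. Cache: [berry(c=1) mango(c=2) cat(c=8)]
  12. access cat: HIT, count now 9. Cache: [berry(c=1) mango(c=2) cat(c=9)]
  13. access peach: MISS, evict berry(c=1). Cache: [peach(c=1) mango(c=2) cat(c=9)]
  14. access eel: MISS, evict peach(c=1). Cache: [eel(c=1) mango(c=2) cat(c=9)]
  15. access lemon: MISS, evict eel(c=1). Cache: [lemon(c=1) mango(c=2) cat(c=9)]
  16. access mango: HIT, count now 3. Cache: [lemon(c=1) mango(c=3) cat(c=9)]
  17. access mango: HIT, count now 4. Cache: [lemon(c=1) mango(c=4) cat(c=9)]
  18. access lemon: HIT, count now 2. Cache: [lemon(c=2) mango(c=4) cat(c=9)]
  19. access rat: MISS, evict lemon(c=2). Cache: [rat(c=1) mango(c=4) cat(c=9)]
  20. access mango: HIT, count now 5. Cache: [rat(c=1) mango(c=5) cat(c=9)]
  21. access mango: HIT, count now 6. Cache: [rat(c=1) mango(c=6) cat(c=9)]
  22. access cherry: MISS, evict rat(c=1). Cache: [cherry(c=1) mango(c=6) cat(c=9)]
  23. access mango: HIT, count now 7. Cache: [cherry(c=1) mango(c=7) cat(c=9)]
  24. access cat: HIT, count now 10. Cache: [cherry(c=1) mango(c=7) cat(c=10)]
  25. access mango: HIT, count now 8. Cache: [cherry(c=1) mango(c=8) cat(c=10)]
  26. access cat: HIT, count now 11. Cache: [cherry(c=1) mango(c=8) cat(c=11)]
  27. access cherry: HIT, count now 2. Cache: [cherry(c=2) mango(c=8) cat(c=11)]
  28. access rat: MISS, evict cherry(c=2). Cache: [rat(c=1) mango(c=8) cat(c=11)]
  29. access cat: HIT, count now 12. Cache: [rat(c=1) mango(c=8) cat(c=12)]
  30. access pear: MISS, evict rat(c=1). Cache: [pear(c=1) mango(c=8) cat(c=12)]
Total: 20 hits, 10 misses, 7 evictions

Hit rate = 20/30 = 2/3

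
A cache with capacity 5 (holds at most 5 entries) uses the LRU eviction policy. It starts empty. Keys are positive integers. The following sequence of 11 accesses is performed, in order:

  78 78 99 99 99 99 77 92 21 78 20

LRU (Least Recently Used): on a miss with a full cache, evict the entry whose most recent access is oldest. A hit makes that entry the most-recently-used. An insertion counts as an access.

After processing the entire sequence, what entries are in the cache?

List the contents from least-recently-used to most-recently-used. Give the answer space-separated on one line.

LRU simulation (capacity=5):
  1. access 78: MISS. Cache (LRU->MRU): [78]
  2. access 78: HIT. Cache (LRU->MRU): [78]
  3. access 99: MISS. Cache (LRU->MRU): [78 99]
  4. access 99: HIT. Cache (LRU->MRU): [78 99]
  5. access 99: HIT. Cache (LRU->MRU): [78 99]
  6. access 99: HIT. Cache (LRU->MRU): [78 99]
  7. access 77: MISS. Cache (LRU->MRU): [78 99 77]
  8. access 92: MISS. Cache (LRU->MRU): [78 99 77 92]
  9. access 21: MISS. Cache (LRU->MRU): [78 99 77 92 21]
  10. access 78: HIT. Cache (LRU->MRU): [99 77 92 21 78]
  11. access 20: MISS, evict 99. Cache (LRU->MRU): [77 92 21 78 20]
Total: 5 hits, 6 misses, 1 evictions

Answer: 77 92 21 78 20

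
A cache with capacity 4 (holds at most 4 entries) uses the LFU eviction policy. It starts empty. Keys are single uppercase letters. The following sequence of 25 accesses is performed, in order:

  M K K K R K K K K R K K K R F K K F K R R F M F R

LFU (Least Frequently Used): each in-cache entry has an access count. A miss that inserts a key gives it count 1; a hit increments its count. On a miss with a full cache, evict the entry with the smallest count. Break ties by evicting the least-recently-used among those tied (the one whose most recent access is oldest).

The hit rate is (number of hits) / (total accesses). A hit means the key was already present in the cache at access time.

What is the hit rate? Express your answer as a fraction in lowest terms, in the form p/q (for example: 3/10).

Answer: 21/25

Derivation:
LFU simulation (capacity=4):
  1. access M: MISS. Cache: [M(c=1)]
  2. access K: MISS. Cache: [M(c=1) K(c=1)]
  3. access K: HIT, count now 2. Cache: [M(c=1) K(c=2)]
  4. access K: HIT, count now 3. Cache: [M(c=1) K(c=3)]
  5. access R: MISS. Cache: [M(c=1) R(c=1) K(c=3)]
  6. access K: HIT, count now 4. Cache: [M(c=1) R(c=1) K(c=4)]
  7. access K: HIT, count now 5. Cache: [M(c=1) R(c=1) K(c=5)]
  8. access K: HIT, count now 6. Cache: [M(c=1) R(c=1) K(c=6)]
  9. access K: HIT, count now 7. Cache: [M(c=1) R(c=1) K(c=7)]
  10. access R: HIT, count now 2. Cache: [M(c=1) R(c=2) K(c=7)]
  11. access K: HIT, count now 8. Cache: [M(c=1) R(c=2) K(c=8)]
  12. access K: HIT, count now 9. Cache: [M(c=1) R(c=2) K(c=9)]
  13. access K: HIT, count now 10. Cache: [M(c=1) R(c=2) K(c=10)]
  14. access R: HIT, count now 3. Cache: [M(c=1) R(c=3) K(c=10)]
  15. access F: MISS. Cache: [M(c=1) F(c=1) R(c=3) K(c=10)]
  16. access K: HIT, count now 11. Cache: [M(c=1) F(c=1) R(c=3) K(c=11)]
  17. access K: HIT, count now 12. Cache: [M(c=1) F(c=1) R(c=3) K(c=12)]
  18. access F: HIT, count now 2. Cache: [M(c=1) F(c=2) R(c=3) K(c=12)]
  19. access K: HIT, count now 13. Cache: [M(c=1) F(c=2) R(c=3) K(c=13)]
  20. access R: HIT, count now 4. Cache: [M(c=1) F(c=2) R(c=4) K(c=13)]
  21. access R: HIT, count now 5. Cache: [M(c=1) F(c=2) R(c=5) K(c=13)]
  22. access F: HIT, count now 3. Cache: [M(c=1) F(c=3) R(c=5) K(c=13)]
  23. access M: HIT, count now 2. Cache: [M(c=2) F(c=3) R(c=5) K(c=13)]
  24. access F: HIT, count now 4. Cache: [M(c=2) F(c=4) R(c=5) K(c=13)]
  25. access R: HIT, count now 6. Cache: [M(c=2) F(c=4) R(c=6) K(c=13)]
Total: 21 hits, 4 misses, 0 evictions

Hit rate = 21/25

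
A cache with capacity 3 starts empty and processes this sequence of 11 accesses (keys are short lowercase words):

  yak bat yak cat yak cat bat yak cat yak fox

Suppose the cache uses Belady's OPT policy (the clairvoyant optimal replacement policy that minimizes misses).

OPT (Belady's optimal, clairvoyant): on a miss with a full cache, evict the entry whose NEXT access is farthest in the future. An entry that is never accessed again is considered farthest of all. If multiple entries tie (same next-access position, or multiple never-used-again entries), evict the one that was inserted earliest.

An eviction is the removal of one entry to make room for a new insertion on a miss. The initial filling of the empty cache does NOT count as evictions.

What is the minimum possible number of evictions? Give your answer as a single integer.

Answer: 1

Derivation:
OPT (Belady) simulation (capacity=3):
  1. access yak: MISS. Cache: [yak]
  2. access bat: MISS. Cache: [yak bat]
  3. access yak: HIT. Next use of yak: step 5. Cache: [yak bat]
  4. access cat: MISS. Cache: [yak bat cat]
  5. access yak: HIT. Next use of yak: step 8. Cache: [yak bat cat]
  6. access cat: HIT. Next use of cat: step 9. Cache: [yak bat cat]
  7. access bat: HIT. Next use of bat: never. Cache: [yak bat cat]
  8. access yak: HIT. Next use of yak: step 10. Cache: [yak bat cat]
  9. access cat: HIT. Next use of cat: never. Cache: [yak bat cat]
  10. access yak: HIT. Next use of yak: never. Cache: [yak bat cat]
  11. access fox: MISS, evict yak (next use: never). Cache: [bat cat fox]
Total: 7 hits, 4 misses, 1 evictions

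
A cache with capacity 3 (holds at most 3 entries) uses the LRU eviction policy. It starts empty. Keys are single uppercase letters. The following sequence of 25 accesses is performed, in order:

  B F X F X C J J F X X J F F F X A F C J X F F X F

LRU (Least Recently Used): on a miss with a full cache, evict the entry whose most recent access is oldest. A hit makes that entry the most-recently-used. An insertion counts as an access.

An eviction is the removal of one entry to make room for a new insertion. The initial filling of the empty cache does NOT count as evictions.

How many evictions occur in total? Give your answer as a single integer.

Answer: 9

Derivation:
LRU simulation (capacity=3):
  1. access B: MISS. Cache (LRU->MRU): [B]
  2. access F: MISS. Cache (LRU->MRU): [B F]
  3. access X: MISS. Cache (LRU->MRU): [B F X]
  4. access F: HIT. Cache (LRU->MRU): [B X F]
  5. access X: HIT. Cache (LRU->MRU): [B F X]
  6. access C: MISS, evict B. Cache (LRU->MRU): [F X C]
  7. access J: MISS, evict F. Cache (LRU->MRU): [X C J]
  8. access J: HIT. Cache (LRU->MRU): [X C J]
  9. access F: MISS, evict X. Cache (LRU->MRU): [C J F]
  10. access X: MISS, evict C. Cache (LRU->MRU): [J F X]
  11. access X: HIT. Cache (LRU->MRU): [J F X]
  12. access J: HIT. Cache (LRU->MRU): [F X J]
  13. access F: HIT. Cache (LRU->MRU): [X J F]
  14. access F: HIT. Cache (LRU->MRU): [X J F]
  15. access F: HIT. Cache (LRU->MRU): [X J F]
  16. access X: HIT. Cache (LRU->MRU): [J F X]
  17. access A: MISS, evict J. Cache (LRU->MRU): [F X A]
  18. access F: HIT. Cache (LRU->MRU): [X A F]
  19. access C: MISS, evict X. Cache (LRU->MRU): [A F C]
  20. access J: MISS, evict A. Cache (LRU->MRU): [F C J]
  21. access X: MISS, evict F. Cache (LRU->MRU): [C J X]
  22. access F: MISS, evict C. Cache (LRU->MRU): [J X F]
  23. access F: HIT. Cache (LRU->MRU): [J X F]
  24. access X: HIT. Cache (LRU->MRU): [J F X]
  25. access F: HIT. Cache (LRU->MRU): [J X F]
Total: 13 hits, 12 misses, 9 evictions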